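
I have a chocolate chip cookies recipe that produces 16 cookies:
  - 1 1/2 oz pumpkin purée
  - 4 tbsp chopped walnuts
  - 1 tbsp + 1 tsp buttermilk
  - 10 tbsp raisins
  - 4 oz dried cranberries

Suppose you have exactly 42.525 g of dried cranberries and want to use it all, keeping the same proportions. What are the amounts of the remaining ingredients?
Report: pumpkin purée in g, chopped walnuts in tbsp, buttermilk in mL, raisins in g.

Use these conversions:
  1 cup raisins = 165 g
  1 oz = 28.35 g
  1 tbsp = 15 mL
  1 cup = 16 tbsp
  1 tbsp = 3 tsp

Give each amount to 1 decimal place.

pumpkin purée: 15.9 g; chopped walnuts: 1.5 tbsp; buttermilk: 7.5 mL; raisins: 38.7 g

The original recipe has 113.4 g of dried cranberries, so the scaling factor is 42.525 ÷ 113.4 = 3/8 = 0.375.
pumpkin purée: 1.5 oz × 3/8 × 28.35 g/oz ≈ 15.9 g
chopped walnuts: 4 tbsp × 3/8 = 1.5 tbsp
buttermilk: (1 tbsp + 1 tsp = 4/3 tbsp) × 3/8 × 15 mL/tbsp = 7.5 mL
raisins: 10 tbsp × 3/8 ÷ 16 tbsp/cup × 165 g/cup ≈ 38.7 g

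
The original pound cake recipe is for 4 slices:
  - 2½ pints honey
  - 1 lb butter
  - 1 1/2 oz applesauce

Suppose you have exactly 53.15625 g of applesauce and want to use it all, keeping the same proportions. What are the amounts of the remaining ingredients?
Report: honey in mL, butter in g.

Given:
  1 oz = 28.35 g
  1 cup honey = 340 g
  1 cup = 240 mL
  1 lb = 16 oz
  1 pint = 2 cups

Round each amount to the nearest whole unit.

The original recipe has 42.525 g of applesauce, so the scaling factor is 53.15625 ÷ 42.525 = 5/4 = 1.25.
honey: 2.5 pint × 5/4 × 2 cup/pint × 240 mL/cup = 1500 mL
butter: 1 lb × 5/4 × 16 oz/lb × 28.35 g/oz = 567 g

honey: 1500 mL; butter: 567 g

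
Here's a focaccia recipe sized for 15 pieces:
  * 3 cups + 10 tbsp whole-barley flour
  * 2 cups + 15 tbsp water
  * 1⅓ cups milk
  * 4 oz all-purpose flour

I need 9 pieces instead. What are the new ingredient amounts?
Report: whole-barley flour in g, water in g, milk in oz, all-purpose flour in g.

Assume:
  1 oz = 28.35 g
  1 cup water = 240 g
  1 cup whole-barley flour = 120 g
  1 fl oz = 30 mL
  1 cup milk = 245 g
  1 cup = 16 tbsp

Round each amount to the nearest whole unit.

whole-barley flour: 261 g; water: 423 g; milk: 7 oz; all-purpose flour: 68 g

Scaling factor: 9/15 = 3/5 = 0.6.
whole-barley flour: (3 cup + 10 tbsp = 3.625 cup) × 3/5 × 120 g/cup = 261 g
water: (2 cup + 15 tbsp = 2.9375 cup) × 3/5 × 240 g/cup = 423 g
milk: 4/3 cup × 3/5 × 245 g/cup ÷ 28.35 g/oz ≈ 7 oz
all-purpose flour: 4 oz × 3/5 × 28.35 g/oz ≈ 68 g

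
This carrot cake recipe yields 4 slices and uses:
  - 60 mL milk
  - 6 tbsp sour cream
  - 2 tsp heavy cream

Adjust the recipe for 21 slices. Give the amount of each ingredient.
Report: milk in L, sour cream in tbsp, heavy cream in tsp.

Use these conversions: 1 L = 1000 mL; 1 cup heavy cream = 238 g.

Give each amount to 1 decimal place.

Scaling factor: 21/4 = 5.25.
milk: 60 mL × 21/4 ÷ 1000 mL/L ≈ 0.3 L
sour cream: 6 tbsp × 21/4 = 31.5 tbsp
heavy cream: 2 tsp × 21/4 = 10.5 tsp

milk: 0.3 L; sour cream: 31.5 tbsp; heavy cream: 10.5 tsp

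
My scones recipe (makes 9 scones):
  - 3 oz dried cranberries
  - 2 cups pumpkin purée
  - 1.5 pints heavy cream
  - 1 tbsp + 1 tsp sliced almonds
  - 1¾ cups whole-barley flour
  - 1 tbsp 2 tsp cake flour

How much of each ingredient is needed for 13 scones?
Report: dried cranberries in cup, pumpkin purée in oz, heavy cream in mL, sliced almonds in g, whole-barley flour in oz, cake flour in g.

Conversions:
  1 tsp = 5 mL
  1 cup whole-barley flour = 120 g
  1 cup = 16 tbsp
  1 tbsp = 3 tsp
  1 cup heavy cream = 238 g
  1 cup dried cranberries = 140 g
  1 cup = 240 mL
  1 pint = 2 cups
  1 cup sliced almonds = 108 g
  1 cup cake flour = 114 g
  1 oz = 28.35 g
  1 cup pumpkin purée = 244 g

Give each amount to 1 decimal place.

dried cranberries: 0.9 cup; pumpkin purée: 24.9 oz; heavy cream: 1040.0 mL; sliced almonds: 13.0 g; whole-barley flour: 10.7 oz; cake flour: 17.2 g

Scaling factor: 13/9.
dried cranberries: 3 oz × 13/9 × 28.35 g/oz ÷ 140 g/cup ≈ 0.9 cup
pumpkin purée: 2 cup × 13/9 × 244 g/cup ÷ 28.35 g/oz ≈ 24.9 oz
heavy cream: 1.5 pint × 13/9 × 2 cup/pint × 240 mL/cup = 1040.0 mL
sliced almonds: (1 tbsp + 1 tsp = 4/3 tbsp) × 13/9 ÷ 16 tbsp/cup × 108 g/cup = 13.0 g
whole-barley flour: 1.75 cup × 13/9 × 120 g/cup ÷ 28.35 g/oz ≈ 10.7 oz
cake flour: (1 tbsp + 2 tsp = 5/3 tbsp) × 13/9 ÷ 16 tbsp/cup × 114 g/cup ≈ 17.2 g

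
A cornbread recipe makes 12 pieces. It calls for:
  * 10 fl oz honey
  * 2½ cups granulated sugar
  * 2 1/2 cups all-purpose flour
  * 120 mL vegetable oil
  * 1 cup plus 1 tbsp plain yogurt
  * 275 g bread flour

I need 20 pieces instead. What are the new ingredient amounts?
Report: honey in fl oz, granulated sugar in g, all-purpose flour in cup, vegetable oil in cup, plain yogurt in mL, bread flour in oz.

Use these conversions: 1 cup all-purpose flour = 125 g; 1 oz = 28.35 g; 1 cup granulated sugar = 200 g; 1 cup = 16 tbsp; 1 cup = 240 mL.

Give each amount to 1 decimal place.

honey: 16.7 fl oz; granulated sugar: 833.3 g; all-purpose flour: 4.2 cup; vegetable oil: 0.8 cup; plain yogurt: 425.0 mL; bread flour: 16.2 oz

Scaling factor: 20/12 = 5/3.
honey: 10 fl oz × 5/3 ≈ 16.7 fl oz
granulated sugar: 2.5 cup × 5/3 × 200 g/cup ≈ 833.3 g
all-purpose flour: 2.5 cup × 5/3 ≈ 4.2 cup
vegetable oil: 120 mL × 5/3 ÷ 240 mL/cup ≈ 0.8 cup
plain yogurt: (1 cup + 1 tbsp = 1.0625 cup) × 5/3 × 240 mL/cup = 425.0 mL
bread flour: 275 g × 5/3 ÷ 28.35 g/oz ≈ 16.2 oz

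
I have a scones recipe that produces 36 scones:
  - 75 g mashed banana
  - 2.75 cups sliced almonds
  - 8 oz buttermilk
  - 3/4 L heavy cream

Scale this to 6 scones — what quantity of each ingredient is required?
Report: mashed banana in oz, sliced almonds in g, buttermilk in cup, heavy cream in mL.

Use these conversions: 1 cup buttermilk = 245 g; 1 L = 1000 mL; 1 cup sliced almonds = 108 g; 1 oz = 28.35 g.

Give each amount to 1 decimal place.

Scaling factor: 6/36 = 1/6.
mashed banana: 75 g × 1/6 ÷ 28.35 g/oz ≈ 0.4 oz
sliced almonds: 2.75 cup × 1/6 × 108 g/cup = 49.5 g
buttermilk: 8 oz × 1/6 × 28.35 g/oz ÷ 245 g/cup ≈ 0.2 cup
heavy cream: 0.75 L × 1/6 × 1000 mL/L = 125.0 mL

mashed banana: 0.4 oz; sliced almonds: 49.5 g; buttermilk: 0.2 cup; heavy cream: 125.0 mL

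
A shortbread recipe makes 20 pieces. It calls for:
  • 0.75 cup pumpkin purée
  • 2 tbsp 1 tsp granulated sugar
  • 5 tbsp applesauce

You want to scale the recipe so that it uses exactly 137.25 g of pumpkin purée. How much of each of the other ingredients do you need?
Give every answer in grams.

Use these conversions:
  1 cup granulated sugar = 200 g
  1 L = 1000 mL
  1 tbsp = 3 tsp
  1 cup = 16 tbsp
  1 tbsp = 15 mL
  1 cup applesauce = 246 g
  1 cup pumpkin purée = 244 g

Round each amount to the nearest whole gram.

granulated sugar: 22 g; applesauce: 58 g

The original recipe has 183 g of pumpkin purée, so the scaling factor is 137.25 ÷ 183 = 3/4 = 0.75.
granulated sugar: (2 tbsp + 1 tsp = 7/3 tbsp) × 3/4 ÷ 16 tbsp/cup × 200 g/cup ≈ 22 g
applesauce: 5 tbsp × 3/4 ÷ 16 tbsp/cup × 246 g/cup ≈ 58 g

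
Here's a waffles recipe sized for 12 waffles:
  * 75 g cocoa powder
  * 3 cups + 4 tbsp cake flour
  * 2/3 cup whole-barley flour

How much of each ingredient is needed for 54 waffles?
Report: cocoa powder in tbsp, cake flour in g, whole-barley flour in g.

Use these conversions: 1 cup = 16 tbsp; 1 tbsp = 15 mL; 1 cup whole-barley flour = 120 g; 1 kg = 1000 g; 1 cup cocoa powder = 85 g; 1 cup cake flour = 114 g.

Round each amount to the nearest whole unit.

Scaling factor: 54/12 = 9/2 = 4.5.
cocoa powder: 75 g × 9/2 ÷ 85 g/cup × 16 tbsp/cup ≈ 64 tbsp
cake flour: (3 cup + 4 tbsp = 3.25 cup) × 9/2 × 114 g/cup ≈ 1667 g
whole-barley flour: 2/3 cup × 9/2 × 120 g/cup = 360 g

cocoa powder: 64 tbsp; cake flour: 1667 g; whole-barley flour: 360 g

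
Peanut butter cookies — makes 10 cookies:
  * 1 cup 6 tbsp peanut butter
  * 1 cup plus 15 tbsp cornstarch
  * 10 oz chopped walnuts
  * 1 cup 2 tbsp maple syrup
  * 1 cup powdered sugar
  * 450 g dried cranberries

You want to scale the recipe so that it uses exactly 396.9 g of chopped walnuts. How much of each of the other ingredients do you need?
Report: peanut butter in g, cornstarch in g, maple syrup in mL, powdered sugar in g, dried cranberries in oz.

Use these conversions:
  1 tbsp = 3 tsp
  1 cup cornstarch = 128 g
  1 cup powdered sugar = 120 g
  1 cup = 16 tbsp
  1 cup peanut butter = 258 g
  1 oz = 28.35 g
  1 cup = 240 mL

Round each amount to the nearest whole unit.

The original recipe has 283.5 g of chopped walnuts, so the scaling factor is 396.9 ÷ 283.5 = 7/5 = 1.4.
peanut butter: (1 cup + 6 tbsp = 1.375 cup) × 7/5 × 258 g/cup ≈ 497 g
cornstarch: (1 cup + 15 tbsp = 1.9375 cup) × 7/5 × 128 g/cup ≈ 347 g
maple syrup: (1 cup + 2 tbsp = 1.125 cup) × 7/5 × 240 mL/cup = 378 mL
powdered sugar: 1 cup × 7/5 × 120 g/cup = 168 g
dried cranberries: 450 g × 7/5 ÷ 28.35 g/oz ≈ 22 oz

peanut butter: 497 g; cornstarch: 347 g; maple syrup: 378 mL; powdered sugar: 168 g; dried cranberries: 22 oz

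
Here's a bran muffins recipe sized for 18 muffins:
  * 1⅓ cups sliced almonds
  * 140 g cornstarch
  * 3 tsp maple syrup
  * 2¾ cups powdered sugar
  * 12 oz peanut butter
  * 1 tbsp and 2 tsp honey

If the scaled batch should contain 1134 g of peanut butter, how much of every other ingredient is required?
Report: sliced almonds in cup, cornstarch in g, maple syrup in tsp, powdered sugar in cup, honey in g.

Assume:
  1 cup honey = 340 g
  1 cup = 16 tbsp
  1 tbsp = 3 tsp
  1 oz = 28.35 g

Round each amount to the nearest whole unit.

sliced almonds: 4 cup; cornstarch: 467 g; maple syrup: 10 tsp; powdered sugar: 9 cup; honey: 118 g

The original recipe has 340.2 g of peanut butter, so the scaling factor is 1134 ÷ 340.2 = 10/3.
sliced almonds: 4/3 cup × 10/3 ≈ 4 cup
cornstarch: 140 g × 10/3 ≈ 467 g
maple syrup: 3 tsp × 10/3 = 10 tsp
powdered sugar: 2.75 cup × 10/3 ≈ 9 cup
honey: (1 tbsp + 2 tsp = 5/3 tbsp) × 10/3 ÷ 16 tbsp/cup × 340 g/cup ≈ 118 g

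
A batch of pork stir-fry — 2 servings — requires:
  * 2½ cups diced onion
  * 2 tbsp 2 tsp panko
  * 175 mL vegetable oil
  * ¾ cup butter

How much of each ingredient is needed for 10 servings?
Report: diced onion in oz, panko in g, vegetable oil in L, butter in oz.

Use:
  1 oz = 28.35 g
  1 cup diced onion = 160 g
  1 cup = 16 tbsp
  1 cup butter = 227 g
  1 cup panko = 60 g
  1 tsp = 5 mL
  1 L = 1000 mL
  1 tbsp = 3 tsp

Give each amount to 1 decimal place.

Scaling factor: 10/2 = 5.
diced onion: 2.5 cup × 5 × 160 g/cup ÷ 28.35 g/oz ≈ 70.5 oz
panko: (2 tbsp + 2 tsp = 8/3 tbsp) × 5 ÷ 16 tbsp/cup × 60 g/cup = 50.0 g
vegetable oil: 175 mL × 5 ÷ 1000 mL/L ≈ 0.9 L
butter: 0.75 cup × 5 × 227 g/cup ÷ 28.35 g/oz ≈ 30.0 oz

diced onion: 70.5 oz; panko: 50.0 g; vegetable oil: 0.9 L; butter: 30.0 oz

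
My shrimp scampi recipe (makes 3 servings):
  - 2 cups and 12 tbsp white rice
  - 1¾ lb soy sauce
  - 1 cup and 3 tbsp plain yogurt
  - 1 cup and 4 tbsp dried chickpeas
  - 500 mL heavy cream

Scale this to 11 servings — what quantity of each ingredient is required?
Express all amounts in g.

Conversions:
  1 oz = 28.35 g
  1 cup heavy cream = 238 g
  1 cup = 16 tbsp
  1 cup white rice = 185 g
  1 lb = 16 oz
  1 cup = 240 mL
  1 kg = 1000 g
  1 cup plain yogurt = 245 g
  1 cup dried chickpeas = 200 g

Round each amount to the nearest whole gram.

white rice: 1865 g; soy sauce: 2911 g; plain yogurt: 1067 g; dried chickpeas: 917 g; heavy cream: 1818 g

Scaling factor: 11/3.
white rice: (2 cup + 12 tbsp = 2.75 cup) × 11/3 × 185 g/cup ≈ 1865 g
soy sauce: 1.75 lb × 11/3 × 16 oz/lb × 28.35 g/oz ≈ 2911 g
plain yogurt: (1 cup + 3 tbsp = 1.1875 cup) × 11/3 × 245 g/cup ≈ 1067 g
dried chickpeas: (1 cup + 4 tbsp = 1.25 cup) × 11/3 × 200 g/cup ≈ 917 g
heavy cream: 500 mL × 11/3 ÷ 240 mL/cup × 238 g/cup ≈ 1818 g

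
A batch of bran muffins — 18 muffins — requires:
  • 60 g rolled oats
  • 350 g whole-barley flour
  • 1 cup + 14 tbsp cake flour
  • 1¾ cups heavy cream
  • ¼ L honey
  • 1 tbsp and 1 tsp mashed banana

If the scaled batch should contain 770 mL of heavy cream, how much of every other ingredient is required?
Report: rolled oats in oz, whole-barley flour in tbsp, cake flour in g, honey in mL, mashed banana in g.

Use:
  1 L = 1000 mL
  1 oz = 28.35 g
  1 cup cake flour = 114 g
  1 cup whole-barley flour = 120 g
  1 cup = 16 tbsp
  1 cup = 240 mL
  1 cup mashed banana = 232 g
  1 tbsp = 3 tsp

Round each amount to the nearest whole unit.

rolled oats: 4 oz; whole-barley flour: 86 tbsp; cake flour: 392 g; honey: 458 mL; mashed banana: 35 g

The original recipe has 420 mL of heavy cream, so the scaling factor is 770 ÷ 420 = 11/6.
rolled oats: 60 g × 11/6 ÷ 28.35 g/oz ≈ 4 oz
whole-barley flour: 350 g × 11/6 ÷ 120 g/cup × 16 tbsp/cup ≈ 86 tbsp
cake flour: (1 cup + 14 tbsp = 1.875 cup) × 11/6 × 114 g/cup ≈ 392 g
honey: 0.25 L × 11/6 × 1000 mL/L ≈ 458 mL
mashed banana: (1 tbsp + 1 tsp = 4/3 tbsp) × 11/6 ÷ 16 tbsp/cup × 232 g/cup ≈ 35 g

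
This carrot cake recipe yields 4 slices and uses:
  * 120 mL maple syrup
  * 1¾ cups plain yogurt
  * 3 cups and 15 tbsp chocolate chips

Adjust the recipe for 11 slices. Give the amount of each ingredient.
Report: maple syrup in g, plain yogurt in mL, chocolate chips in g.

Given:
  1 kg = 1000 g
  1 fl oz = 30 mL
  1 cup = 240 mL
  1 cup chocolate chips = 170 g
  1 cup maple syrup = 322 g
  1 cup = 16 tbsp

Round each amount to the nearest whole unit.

maple syrup: 443 g; plain yogurt: 1155 mL; chocolate chips: 1841 g

Scaling factor: 11/4 = 2.75.
maple syrup: 120 mL × 11/4 ÷ 240 mL/cup × 322 g/cup ≈ 443 g
plain yogurt: 1.75 cup × 11/4 × 240 mL/cup = 1155 mL
chocolate chips: (3 cup + 15 tbsp = 3.9375 cup) × 11/4 × 170 g/cup ≈ 1841 g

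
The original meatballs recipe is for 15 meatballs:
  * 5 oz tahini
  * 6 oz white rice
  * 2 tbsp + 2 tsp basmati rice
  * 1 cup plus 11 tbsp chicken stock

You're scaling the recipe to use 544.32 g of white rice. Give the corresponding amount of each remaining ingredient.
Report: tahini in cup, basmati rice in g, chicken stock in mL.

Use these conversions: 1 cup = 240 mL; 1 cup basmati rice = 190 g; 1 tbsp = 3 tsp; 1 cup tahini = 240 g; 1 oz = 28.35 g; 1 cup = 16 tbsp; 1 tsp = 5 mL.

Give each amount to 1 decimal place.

The original recipe has 170.1 g of white rice, so the scaling factor is 544.32 ÷ 170.1 = 16/5 = 3.2.
tahini: 5 oz × 16/5 × 28.35 g/oz ÷ 240 g/cup ≈ 1.9 cup
basmati rice: (2 tbsp + 2 tsp = 8/3 tbsp) × 16/5 ÷ 16 tbsp/cup × 190 g/cup ≈ 101.3 g
chicken stock: (1 cup + 11 tbsp = 1.6875 cup) × 16/5 × 240 mL/cup = 1296.0 mL

tahini: 1.9 cup; basmati rice: 101.3 g; chicken stock: 1296.0 mL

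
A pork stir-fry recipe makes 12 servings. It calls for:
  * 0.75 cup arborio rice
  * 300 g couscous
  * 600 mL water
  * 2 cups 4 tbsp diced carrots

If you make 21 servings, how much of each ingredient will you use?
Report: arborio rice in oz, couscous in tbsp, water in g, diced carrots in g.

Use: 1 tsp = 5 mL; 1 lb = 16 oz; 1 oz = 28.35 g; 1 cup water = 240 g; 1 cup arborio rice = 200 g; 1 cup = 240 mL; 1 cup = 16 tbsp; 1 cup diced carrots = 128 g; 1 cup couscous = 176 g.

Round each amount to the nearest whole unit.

Scaling factor: 21/12 = 7/4 = 1.75.
arborio rice: 0.75 cup × 7/4 × 200 g/cup ÷ 28.35 g/oz ≈ 9 oz
couscous: 300 g × 7/4 ÷ 176 g/cup × 16 tbsp/cup ≈ 48 tbsp
water: 600 mL × 7/4 ÷ 240 mL/cup × 240 g/cup = 1050 g
diced carrots: (2 cup + 4 tbsp = 2.25 cup) × 7/4 × 128 g/cup = 504 g

arborio rice: 9 oz; couscous: 48 tbsp; water: 1050 g; diced carrots: 504 g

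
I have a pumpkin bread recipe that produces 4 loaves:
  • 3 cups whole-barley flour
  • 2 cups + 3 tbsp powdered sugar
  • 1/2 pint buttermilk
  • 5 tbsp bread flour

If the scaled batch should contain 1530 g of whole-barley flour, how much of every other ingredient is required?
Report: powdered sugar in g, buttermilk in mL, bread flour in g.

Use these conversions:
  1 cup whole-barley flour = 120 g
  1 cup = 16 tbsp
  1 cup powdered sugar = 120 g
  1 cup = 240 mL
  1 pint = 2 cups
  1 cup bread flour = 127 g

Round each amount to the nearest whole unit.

powdered sugar: 1116 g; buttermilk: 1020 mL; bread flour: 169 g

The original recipe has 360 g of whole-barley flour, so the scaling factor is 1530 ÷ 360 = 17/4 = 4.25.
powdered sugar: (2 cup + 3 tbsp = 2.1875 cup) × 17/4 × 120 g/cup ≈ 1116 g
buttermilk: 0.5 pint × 17/4 × 2 cup/pint × 240 mL/cup = 1020 mL
bread flour: 5 tbsp × 17/4 ÷ 16 tbsp/cup × 127 g/cup ≈ 169 g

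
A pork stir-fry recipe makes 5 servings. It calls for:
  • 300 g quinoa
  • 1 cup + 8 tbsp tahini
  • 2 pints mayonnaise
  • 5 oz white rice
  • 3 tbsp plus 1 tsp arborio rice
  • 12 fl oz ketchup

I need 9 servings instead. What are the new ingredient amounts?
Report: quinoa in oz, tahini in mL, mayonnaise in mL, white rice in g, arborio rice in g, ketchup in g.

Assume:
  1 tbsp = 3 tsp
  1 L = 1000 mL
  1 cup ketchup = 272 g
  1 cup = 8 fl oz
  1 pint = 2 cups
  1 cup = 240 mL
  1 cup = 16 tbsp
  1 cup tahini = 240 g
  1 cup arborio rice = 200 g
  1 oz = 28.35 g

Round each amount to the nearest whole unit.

quinoa: 19 oz; tahini: 648 mL; mayonnaise: 1728 mL; white rice: 255 g; arborio rice: 75 g; ketchup: 734 g

Scaling factor: 9/5 = 1.8.
quinoa: 300 g × 9/5 ÷ 28.35 g/oz ≈ 19 oz
tahini: (1 cup + 8 tbsp = 1.5 cup) × 9/5 × 240 mL/cup = 648 mL
mayonnaise: 2 pint × 9/5 × 2 cup/pint × 240 mL/cup = 1728 mL
white rice: 5 oz × 9/5 × 28.35 g/oz ≈ 255 g
arborio rice: (3 tbsp + 1 tsp = 10/3 tbsp) × 9/5 ÷ 16 tbsp/cup × 200 g/cup = 75 g
ketchup: 12 fl oz × 9/5 ÷ 8 fl oz/cup × 272 g/cup ≈ 734 g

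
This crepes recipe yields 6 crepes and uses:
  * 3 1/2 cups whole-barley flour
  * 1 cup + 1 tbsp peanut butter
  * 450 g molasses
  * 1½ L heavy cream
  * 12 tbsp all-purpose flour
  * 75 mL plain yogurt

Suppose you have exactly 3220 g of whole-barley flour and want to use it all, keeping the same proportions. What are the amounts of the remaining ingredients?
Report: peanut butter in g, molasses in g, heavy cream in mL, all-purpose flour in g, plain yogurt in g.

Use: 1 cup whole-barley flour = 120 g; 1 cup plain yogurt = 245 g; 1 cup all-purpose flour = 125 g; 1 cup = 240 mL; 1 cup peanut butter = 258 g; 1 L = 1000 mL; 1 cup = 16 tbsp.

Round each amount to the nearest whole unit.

The original recipe has 420 g of whole-barley flour, so the scaling factor is 3220 ÷ 420 = 23/3.
peanut butter: (1 cup + 1 tbsp = 1.0625 cup) × 23/3 × 258 g/cup ≈ 2102 g
molasses: 450 g × 23/3 = 3450 g
heavy cream: 1.5 L × 23/3 × 1000 mL/L = 11500 mL
all-purpose flour: 12 tbsp × 23/3 ÷ 16 tbsp/cup × 125 g/cup ≈ 719 g
plain yogurt: 75 mL × 23/3 ÷ 240 mL/cup × 245 g/cup ≈ 587 g

peanut butter: 2102 g; molasses: 3450 g; heavy cream: 11500 mL; all-purpose flour: 719 g; plain yogurt: 587 g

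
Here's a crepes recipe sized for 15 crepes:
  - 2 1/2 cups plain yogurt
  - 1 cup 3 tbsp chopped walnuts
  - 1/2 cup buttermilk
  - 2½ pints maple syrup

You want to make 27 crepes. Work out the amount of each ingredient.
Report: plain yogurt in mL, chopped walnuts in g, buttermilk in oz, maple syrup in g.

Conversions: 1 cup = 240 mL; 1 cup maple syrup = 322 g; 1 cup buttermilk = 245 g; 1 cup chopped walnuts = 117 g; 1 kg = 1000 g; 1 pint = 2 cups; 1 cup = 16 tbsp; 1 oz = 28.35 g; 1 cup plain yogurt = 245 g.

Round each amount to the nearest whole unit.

Scaling factor: 27/15 = 9/5 = 1.8.
plain yogurt: 2.5 cup × 9/5 × 240 mL/cup = 1080 mL
chopped walnuts: (1 cup + 3 tbsp = 1.1875 cup) × 9/5 × 117 g/cup ≈ 250 g
buttermilk: 0.5 cup × 9/5 × 245 g/cup ÷ 28.35 g/oz ≈ 8 oz
maple syrup: 2.5 pint × 9/5 × 2 cup/pint × 322 g/cup = 2898 g

plain yogurt: 1080 mL; chopped walnuts: 250 g; buttermilk: 8 oz; maple syrup: 2898 g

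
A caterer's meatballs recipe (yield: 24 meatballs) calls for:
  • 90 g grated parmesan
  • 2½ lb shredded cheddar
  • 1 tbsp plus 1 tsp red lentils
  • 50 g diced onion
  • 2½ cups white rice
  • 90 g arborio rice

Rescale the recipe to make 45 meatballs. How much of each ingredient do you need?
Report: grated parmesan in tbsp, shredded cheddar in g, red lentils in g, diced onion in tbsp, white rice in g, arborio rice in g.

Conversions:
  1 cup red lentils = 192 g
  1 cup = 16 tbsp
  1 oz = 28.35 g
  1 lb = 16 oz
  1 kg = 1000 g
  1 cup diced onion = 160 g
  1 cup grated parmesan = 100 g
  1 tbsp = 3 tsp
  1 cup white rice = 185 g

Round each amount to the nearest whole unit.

grated parmesan: 27 tbsp; shredded cheddar: 2126 g; red lentils: 30 g; diced onion: 9 tbsp; white rice: 867 g; arborio rice: 169 g

Scaling factor: 45/24 = 15/8 = 1.875.
grated parmesan: 90 g × 15/8 ÷ 100 g/cup × 16 tbsp/cup = 27 tbsp
shredded cheddar: 2.5 lb × 15/8 × 16 oz/lb × 28.35 g/oz ≈ 2126 g
red lentils: (1 tbsp + 1 tsp = 4/3 tbsp) × 15/8 ÷ 16 tbsp/cup × 192 g/cup = 30 g
diced onion: 50 g × 15/8 ÷ 160 g/cup × 16 tbsp/cup ≈ 9 tbsp
white rice: 2.5 cup × 15/8 × 185 g/cup ≈ 867 g
arborio rice: 90 g × 15/8 ≈ 169 g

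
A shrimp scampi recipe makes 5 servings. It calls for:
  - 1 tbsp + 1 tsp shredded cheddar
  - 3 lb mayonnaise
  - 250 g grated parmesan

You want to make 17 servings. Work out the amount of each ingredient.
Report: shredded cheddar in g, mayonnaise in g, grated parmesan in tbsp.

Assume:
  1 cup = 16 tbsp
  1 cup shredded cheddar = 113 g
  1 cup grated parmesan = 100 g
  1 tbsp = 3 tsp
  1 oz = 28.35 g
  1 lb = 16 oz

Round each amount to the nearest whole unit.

shredded cheddar: 32 g; mayonnaise: 4627 g; grated parmesan: 136 tbsp

Scaling factor: 17/5 = 3.4.
shredded cheddar: (1 tbsp + 1 tsp = 4/3 tbsp) × 17/5 ÷ 16 tbsp/cup × 113 g/cup ≈ 32 g
mayonnaise: 3 lb × 17/5 × 16 oz/lb × 28.35 g/oz ≈ 4627 g
grated parmesan: 250 g × 17/5 ÷ 100 g/cup × 16 tbsp/cup = 136 tbsp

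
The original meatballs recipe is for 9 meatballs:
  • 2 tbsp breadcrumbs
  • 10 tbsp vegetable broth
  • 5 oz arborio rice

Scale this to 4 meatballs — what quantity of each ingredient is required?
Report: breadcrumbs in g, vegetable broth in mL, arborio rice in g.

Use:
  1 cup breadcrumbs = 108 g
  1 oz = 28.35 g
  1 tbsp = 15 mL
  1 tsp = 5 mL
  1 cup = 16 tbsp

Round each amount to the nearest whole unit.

breadcrumbs: 6 g; vegetable broth: 67 mL; arborio rice: 63 g

Scaling factor: 4/9.
breadcrumbs: 2 tbsp × 4/9 ÷ 16 tbsp/cup × 108 g/cup = 6 g
vegetable broth: 10 tbsp × 4/9 × 15 mL/tbsp ≈ 67 mL
arborio rice: 5 oz × 4/9 × 28.35 g/oz = 63 g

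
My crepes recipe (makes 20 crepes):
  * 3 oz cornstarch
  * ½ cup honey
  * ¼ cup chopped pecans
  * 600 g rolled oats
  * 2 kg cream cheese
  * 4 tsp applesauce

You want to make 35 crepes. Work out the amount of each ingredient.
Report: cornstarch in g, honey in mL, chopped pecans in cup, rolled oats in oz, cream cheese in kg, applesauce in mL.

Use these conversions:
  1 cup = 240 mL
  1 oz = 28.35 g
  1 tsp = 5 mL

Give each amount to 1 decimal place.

Scaling factor: 35/20 = 7/4 = 1.75.
cornstarch: 3 oz × 7/4 × 28.35 g/oz ≈ 148.8 g
honey: 0.5 cup × 7/4 × 240 mL/cup = 210.0 mL
chopped pecans: 0.25 cup × 7/4 ≈ 0.4 cup
rolled oats: 600 g × 7/4 ÷ 28.35 g/oz ≈ 37.0 oz
cream cheese: 2 kg × 7/4 = 3.5 kg
applesauce: 4 tsp × 7/4 × 5 mL/tsp = 35.0 mL

cornstarch: 148.8 g; honey: 210.0 mL; chopped pecans: 0.4 cup; rolled oats: 37.0 oz; cream cheese: 3.5 kg; applesauce: 35.0 mL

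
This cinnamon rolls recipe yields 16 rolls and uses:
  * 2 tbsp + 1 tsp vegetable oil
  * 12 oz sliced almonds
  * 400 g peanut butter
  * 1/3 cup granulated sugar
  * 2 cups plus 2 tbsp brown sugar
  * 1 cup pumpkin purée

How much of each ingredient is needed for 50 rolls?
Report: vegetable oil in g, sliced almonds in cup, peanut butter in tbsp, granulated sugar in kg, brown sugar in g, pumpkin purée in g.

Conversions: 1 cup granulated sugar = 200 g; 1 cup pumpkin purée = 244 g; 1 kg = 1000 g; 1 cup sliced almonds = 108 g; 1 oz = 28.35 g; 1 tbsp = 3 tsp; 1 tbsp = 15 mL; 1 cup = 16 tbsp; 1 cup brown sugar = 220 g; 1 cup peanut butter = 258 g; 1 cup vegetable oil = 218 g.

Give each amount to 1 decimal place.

vegetable oil: 99.3 g; sliced almonds: 9.8 cup; peanut butter: 77.5 tbsp; granulated sugar: 0.2 kg; brown sugar: 1460.9 g; pumpkin purée: 762.5 g

Scaling factor: 50/16 = 25/8 = 3.125.
vegetable oil: (2 tbsp + 1 tsp = 7/3 tbsp) × 25/8 ÷ 16 tbsp/cup × 218 g/cup ≈ 99.3 g
sliced almonds: 12 oz × 25/8 × 28.35 g/oz ÷ 108 g/cup ≈ 9.8 cup
peanut butter: 400 g × 25/8 ÷ 258 g/cup × 16 tbsp/cup ≈ 77.5 tbsp
granulated sugar: 1/3 cup × 25/8 × 200 g/cup ÷ 1000 g/kg ≈ 0.2 kg
brown sugar: (2 cup + 2 tbsp = 2.125 cup) × 25/8 × 220 g/cup ≈ 1460.9 g
pumpkin purée: 1 cup × 25/8 × 244 g/cup = 762.5 g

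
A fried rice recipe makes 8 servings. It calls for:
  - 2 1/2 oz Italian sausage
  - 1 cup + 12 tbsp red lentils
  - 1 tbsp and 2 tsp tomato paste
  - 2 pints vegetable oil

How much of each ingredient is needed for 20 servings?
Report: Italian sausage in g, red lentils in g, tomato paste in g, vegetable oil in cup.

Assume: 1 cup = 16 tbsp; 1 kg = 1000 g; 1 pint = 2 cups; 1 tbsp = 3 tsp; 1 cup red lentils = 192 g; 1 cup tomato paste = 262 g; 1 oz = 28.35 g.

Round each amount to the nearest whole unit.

Italian sausage: 177 g; red lentils: 840 g; tomato paste: 68 g; vegetable oil: 10 cup

Scaling factor: 20/8 = 5/2 = 2.5.
Italian sausage: 2.5 oz × 5/2 × 28.35 g/oz ≈ 177 g
red lentils: (1 cup + 12 tbsp = 1.75 cup) × 5/2 × 192 g/cup = 840 g
tomato paste: (1 tbsp + 2 tsp = 5/3 tbsp) × 5/2 ÷ 16 tbsp/cup × 262 g/cup ≈ 68 g
vegetable oil: 2 pint × 5/2 × 2 cup/pint = 10 cup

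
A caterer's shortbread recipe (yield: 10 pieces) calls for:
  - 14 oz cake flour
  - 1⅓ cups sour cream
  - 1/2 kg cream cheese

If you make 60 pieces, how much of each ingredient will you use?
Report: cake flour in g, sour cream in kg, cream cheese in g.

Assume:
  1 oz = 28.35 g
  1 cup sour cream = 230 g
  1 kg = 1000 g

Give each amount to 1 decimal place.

cake flour: 2381.4 g; sour cream: 1.8 kg; cream cheese: 3000.0 g

Scaling factor: 60/10 = 6.
cake flour: 14 oz × 6 × 28.35 g/oz = 2381.4 g
sour cream: 4/3 cup × 6 × 230 g/cup ÷ 1000 g/kg ≈ 1.8 kg
cream cheese: 0.5 kg × 6 × 1000 g/kg = 3000.0 g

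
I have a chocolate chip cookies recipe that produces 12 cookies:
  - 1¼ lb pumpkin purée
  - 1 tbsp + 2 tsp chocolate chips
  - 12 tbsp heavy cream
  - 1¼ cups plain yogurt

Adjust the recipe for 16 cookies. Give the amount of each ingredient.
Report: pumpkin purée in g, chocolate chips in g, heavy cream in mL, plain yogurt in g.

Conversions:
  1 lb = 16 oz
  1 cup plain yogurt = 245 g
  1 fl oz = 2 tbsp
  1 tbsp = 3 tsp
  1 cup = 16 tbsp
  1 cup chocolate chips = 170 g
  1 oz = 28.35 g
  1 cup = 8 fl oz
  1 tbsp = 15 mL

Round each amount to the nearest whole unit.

pumpkin purée: 756 g; chocolate chips: 24 g; heavy cream: 240 mL; plain yogurt: 408 g

Scaling factor: 16/12 = 4/3.
pumpkin purée: 1.25 lb × 4/3 × 16 oz/lb × 28.35 g/oz = 756 g
chocolate chips: (1 tbsp + 2 tsp = 5/3 tbsp) × 4/3 ÷ 16 tbsp/cup × 170 g/cup ≈ 24 g
heavy cream: 12 tbsp × 4/3 × 15 mL/tbsp = 240 mL
plain yogurt: 1.25 cup × 4/3 × 245 g/cup ≈ 408 g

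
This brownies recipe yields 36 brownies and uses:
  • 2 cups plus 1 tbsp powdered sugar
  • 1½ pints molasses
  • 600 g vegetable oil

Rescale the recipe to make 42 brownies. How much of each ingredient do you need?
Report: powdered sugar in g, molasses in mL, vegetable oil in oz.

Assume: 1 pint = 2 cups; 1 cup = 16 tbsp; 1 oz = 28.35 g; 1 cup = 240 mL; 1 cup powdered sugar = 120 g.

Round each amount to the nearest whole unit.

Scaling factor: 42/36 = 7/6.
powdered sugar: (2 cup + 1 tbsp = 2.0625 cup) × 7/6 × 120 g/cup ≈ 289 g
molasses: 1.5 pint × 7/6 × 2 cup/pint × 240 mL/cup = 840 mL
vegetable oil: 600 g × 7/6 ÷ 28.35 g/oz ≈ 25 oz

powdered sugar: 289 g; molasses: 840 mL; vegetable oil: 25 oz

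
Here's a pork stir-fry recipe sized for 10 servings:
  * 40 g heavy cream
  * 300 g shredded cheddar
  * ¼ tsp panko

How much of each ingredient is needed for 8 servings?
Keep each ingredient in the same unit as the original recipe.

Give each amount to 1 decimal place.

heavy cream: 32.0 g; shredded cheddar: 240.0 g; panko: 0.2 tsp

Scaling factor: 8/10 = 4/5 = 0.8.
heavy cream: 40 g × 4/5 = 32.0 g
shredded cheddar: 300 g × 4/5 = 240.0 g
panko: 0.25 tsp × 4/5 = 0.2 tsp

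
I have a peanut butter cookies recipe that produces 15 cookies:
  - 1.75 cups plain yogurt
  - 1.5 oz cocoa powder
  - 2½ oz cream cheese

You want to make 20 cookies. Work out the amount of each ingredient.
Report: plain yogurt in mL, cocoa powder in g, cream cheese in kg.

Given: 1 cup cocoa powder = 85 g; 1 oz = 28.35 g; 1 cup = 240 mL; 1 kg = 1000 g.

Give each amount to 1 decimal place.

plain yogurt: 560.0 mL; cocoa powder: 56.7 g; cream cheese: 0.1 kg

Scaling factor: 20/15 = 4/3.
plain yogurt: 1.75 cup × 4/3 × 240 mL/cup = 560.0 mL
cocoa powder: 1.5 oz × 4/3 × 28.35 g/oz = 56.7 g
cream cheese: 2.5 oz × 4/3 × 28.35 g/oz ÷ 1000 g/kg ≈ 0.1 kg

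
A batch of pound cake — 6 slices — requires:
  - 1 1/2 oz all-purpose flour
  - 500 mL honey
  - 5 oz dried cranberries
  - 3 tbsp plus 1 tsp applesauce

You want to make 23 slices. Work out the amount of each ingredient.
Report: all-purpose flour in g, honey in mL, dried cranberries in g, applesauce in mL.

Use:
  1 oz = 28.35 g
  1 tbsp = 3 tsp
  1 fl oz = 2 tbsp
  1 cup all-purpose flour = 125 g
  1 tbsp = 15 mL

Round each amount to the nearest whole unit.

all-purpose flour: 163 g; honey: 1917 mL; dried cranberries: 543 g; applesauce: 192 mL

Scaling factor: 23/6.
all-purpose flour: 1.5 oz × 23/6 × 28.35 g/oz ≈ 163 g
honey: 500 mL × 23/6 ≈ 1917 mL
dried cranberries: 5 oz × 23/6 × 28.35 g/oz ≈ 543 g
applesauce: (3 tbsp + 1 tsp = 10/3 tbsp) × 23/6 × 15 mL/tbsp ≈ 192 mL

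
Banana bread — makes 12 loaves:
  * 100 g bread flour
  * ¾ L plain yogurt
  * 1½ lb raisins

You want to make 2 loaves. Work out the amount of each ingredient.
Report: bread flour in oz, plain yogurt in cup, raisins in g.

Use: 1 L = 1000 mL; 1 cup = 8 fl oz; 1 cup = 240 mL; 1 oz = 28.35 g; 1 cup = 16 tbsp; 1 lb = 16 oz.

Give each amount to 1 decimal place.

Scaling factor: 2/12 = 1/6.
bread flour: 100 g × 1/6 ÷ 28.35 g/oz ≈ 0.6 oz
plain yogurt: 0.75 L × 1/6 × 1000 mL/L ÷ 240 mL/cup ≈ 0.5 cup
raisins: 1.5 lb × 1/6 × 16 oz/lb × 28.35 g/oz = 113.4 g

bread flour: 0.6 oz; plain yogurt: 0.5 cup; raisins: 113.4 g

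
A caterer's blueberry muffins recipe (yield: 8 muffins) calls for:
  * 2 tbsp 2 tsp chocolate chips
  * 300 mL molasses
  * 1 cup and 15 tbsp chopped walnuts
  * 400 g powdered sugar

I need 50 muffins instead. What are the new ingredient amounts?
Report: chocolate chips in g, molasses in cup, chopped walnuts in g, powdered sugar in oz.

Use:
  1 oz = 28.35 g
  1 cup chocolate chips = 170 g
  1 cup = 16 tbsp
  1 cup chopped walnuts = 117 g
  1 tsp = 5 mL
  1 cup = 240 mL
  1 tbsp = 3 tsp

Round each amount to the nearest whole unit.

Scaling factor: 50/8 = 25/4 = 6.25.
chocolate chips: (2 tbsp + 2 tsp = 8/3 tbsp) × 25/4 ÷ 16 tbsp/cup × 170 g/cup ≈ 177 g
molasses: 300 mL × 25/4 ÷ 240 mL/cup ≈ 8 cup
chopped walnuts: (1 cup + 15 tbsp = 1.9375 cup) × 25/4 × 117 g/cup ≈ 1417 g
powdered sugar: 400 g × 25/4 ÷ 28.35 g/oz ≈ 88 oz

chocolate chips: 177 g; molasses: 8 cup; chopped walnuts: 1417 g; powdered sugar: 88 oz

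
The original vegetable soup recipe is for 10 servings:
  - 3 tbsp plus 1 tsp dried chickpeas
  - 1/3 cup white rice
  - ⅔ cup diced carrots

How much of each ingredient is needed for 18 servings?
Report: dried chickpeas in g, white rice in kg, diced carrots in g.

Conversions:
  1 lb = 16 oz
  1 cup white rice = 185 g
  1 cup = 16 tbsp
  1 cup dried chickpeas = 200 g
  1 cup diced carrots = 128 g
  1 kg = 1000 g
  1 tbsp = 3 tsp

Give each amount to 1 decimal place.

dried chickpeas: 75.0 g; white rice: 0.1 kg; diced carrots: 153.6 g

Scaling factor: 18/10 = 9/5 = 1.8.
dried chickpeas: (3 tbsp + 1 tsp = 10/3 tbsp) × 9/5 ÷ 16 tbsp/cup × 200 g/cup = 75.0 g
white rice: 1/3 cup × 9/5 × 185 g/cup ÷ 1000 g/kg ≈ 0.1 kg
diced carrots: 2/3 cup × 9/5 × 128 g/cup = 153.6 g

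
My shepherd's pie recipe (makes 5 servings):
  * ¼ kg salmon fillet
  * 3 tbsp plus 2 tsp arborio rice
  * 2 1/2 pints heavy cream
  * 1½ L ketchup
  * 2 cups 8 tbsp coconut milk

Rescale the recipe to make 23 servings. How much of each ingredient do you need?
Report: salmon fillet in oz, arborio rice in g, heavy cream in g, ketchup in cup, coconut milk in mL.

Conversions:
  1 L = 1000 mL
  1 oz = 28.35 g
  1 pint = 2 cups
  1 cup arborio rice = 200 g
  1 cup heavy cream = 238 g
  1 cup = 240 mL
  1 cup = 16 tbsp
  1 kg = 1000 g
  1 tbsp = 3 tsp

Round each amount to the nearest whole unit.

Scaling factor: 23/5 = 4.6.
salmon fillet: 0.25 kg × 23/5 × 1000 g/kg ÷ 28.35 g/oz ≈ 41 oz
arborio rice: (3 tbsp + 2 tsp = 11/3 tbsp) × 23/5 ÷ 16 tbsp/cup × 200 g/cup ≈ 211 g
heavy cream: 2.5 pint × 23/5 × 2 cup/pint × 238 g/cup = 5474 g
ketchup: 1.5 L × 23/5 × 1000 mL/L ÷ 240 mL/cup ≈ 29 cup
coconut milk: (2 cup + 8 tbsp = 2.5 cup) × 23/5 × 240 mL/cup = 2760 mL

salmon fillet: 41 oz; arborio rice: 211 g; heavy cream: 5474 g; ketchup: 29 cup; coconut milk: 2760 mL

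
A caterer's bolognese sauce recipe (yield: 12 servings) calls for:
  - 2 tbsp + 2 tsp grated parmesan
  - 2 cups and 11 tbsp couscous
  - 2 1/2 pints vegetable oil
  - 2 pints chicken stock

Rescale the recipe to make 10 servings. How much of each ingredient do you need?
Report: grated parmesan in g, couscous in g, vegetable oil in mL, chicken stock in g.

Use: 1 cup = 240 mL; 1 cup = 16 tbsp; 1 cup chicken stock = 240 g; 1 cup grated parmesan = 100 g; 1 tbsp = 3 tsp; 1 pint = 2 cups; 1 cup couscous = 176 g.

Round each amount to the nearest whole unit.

grated parmesan: 14 g; couscous: 394 g; vegetable oil: 1000 mL; chicken stock: 800 g

Scaling factor: 10/12 = 5/6.
grated parmesan: (2 tbsp + 2 tsp = 8/3 tbsp) × 5/6 ÷ 16 tbsp/cup × 100 g/cup ≈ 14 g
couscous: (2 cup + 11 tbsp = 2.6875 cup) × 5/6 × 176 g/cup ≈ 394 g
vegetable oil: 2.5 pint × 5/6 × 2 cup/pint × 240 mL/cup = 1000 mL
chicken stock: 2 pint × 5/6 × 2 cup/pint × 240 g/cup = 800 g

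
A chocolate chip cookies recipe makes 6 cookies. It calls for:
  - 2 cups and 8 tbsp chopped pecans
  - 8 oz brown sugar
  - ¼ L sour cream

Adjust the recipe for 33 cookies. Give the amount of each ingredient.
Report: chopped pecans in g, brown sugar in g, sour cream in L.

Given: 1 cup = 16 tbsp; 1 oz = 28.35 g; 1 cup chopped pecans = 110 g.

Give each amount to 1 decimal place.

Scaling factor: 33/6 = 11/2 = 5.5.
chopped pecans: (2 cup + 8 tbsp = 2.5 cup) × 11/2 × 110 g/cup = 1512.5 g
brown sugar: 8 oz × 11/2 × 28.35 g/oz = 1247.4 g
sour cream: 0.25 L × 11/2 ≈ 1.4 L

chopped pecans: 1512.5 g; brown sugar: 1247.4 g; sour cream: 1.4 L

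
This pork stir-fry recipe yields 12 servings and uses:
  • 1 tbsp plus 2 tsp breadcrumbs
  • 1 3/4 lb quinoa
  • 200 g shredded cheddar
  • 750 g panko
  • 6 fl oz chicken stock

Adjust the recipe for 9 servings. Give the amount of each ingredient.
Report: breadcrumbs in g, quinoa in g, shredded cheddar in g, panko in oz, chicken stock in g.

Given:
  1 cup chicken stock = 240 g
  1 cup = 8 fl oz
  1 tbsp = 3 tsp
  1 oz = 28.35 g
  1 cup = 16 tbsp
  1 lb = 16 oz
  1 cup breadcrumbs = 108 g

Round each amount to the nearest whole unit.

breadcrumbs: 8 g; quinoa: 595 g; shredded cheddar: 150 g; panko: 20 oz; chicken stock: 135 g

Scaling factor: 9/12 = 3/4 = 0.75.
breadcrumbs: (1 tbsp + 2 tsp = 5/3 tbsp) × 3/4 ÷ 16 tbsp/cup × 108 g/cup ≈ 8 g
quinoa: 1.75 lb × 3/4 × 16 oz/lb × 28.35 g/oz ≈ 595 g
shredded cheddar: 200 g × 3/4 = 150 g
panko: 750 g × 3/4 ÷ 28.35 g/oz ≈ 20 oz
chicken stock: 6 fl oz × 3/4 ÷ 8 fl oz/cup × 240 g/cup = 135 g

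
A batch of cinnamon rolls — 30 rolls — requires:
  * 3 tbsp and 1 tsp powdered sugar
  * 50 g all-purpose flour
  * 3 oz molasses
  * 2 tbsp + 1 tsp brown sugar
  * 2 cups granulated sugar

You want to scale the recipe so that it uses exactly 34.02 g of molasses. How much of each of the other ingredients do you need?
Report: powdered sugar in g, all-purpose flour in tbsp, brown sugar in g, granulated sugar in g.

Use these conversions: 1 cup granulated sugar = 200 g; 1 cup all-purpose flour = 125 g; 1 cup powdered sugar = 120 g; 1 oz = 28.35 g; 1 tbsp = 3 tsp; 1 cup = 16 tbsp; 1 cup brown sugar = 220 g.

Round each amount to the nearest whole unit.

The original recipe has 85.05 g of molasses, so the scaling factor is 34.02 ÷ 85.05 = 2/5 = 0.4.
powdered sugar: (3 tbsp + 1 tsp = 10/3 tbsp) × 2/5 ÷ 16 tbsp/cup × 120 g/cup = 10 g
all-purpose flour: 50 g × 2/5 ÷ 125 g/cup × 16 tbsp/cup ≈ 3 tbsp
brown sugar: (2 tbsp + 1 tsp = 7/3 tbsp) × 2/5 ÷ 16 tbsp/cup × 220 g/cup ≈ 13 g
granulated sugar: 2 cup × 2/5 × 200 g/cup = 160 g

powdered sugar: 10 g; all-purpose flour: 3 tbsp; brown sugar: 13 g; granulated sugar: 160 g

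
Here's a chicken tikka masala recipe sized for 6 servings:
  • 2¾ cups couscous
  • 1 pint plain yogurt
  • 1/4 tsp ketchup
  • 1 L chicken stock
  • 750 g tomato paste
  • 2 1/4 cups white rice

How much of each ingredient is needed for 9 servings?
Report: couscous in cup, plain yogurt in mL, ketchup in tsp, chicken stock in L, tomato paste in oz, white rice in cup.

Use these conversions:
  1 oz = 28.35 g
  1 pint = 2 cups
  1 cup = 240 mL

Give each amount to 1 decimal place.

Scaling factor: 9/6 = 3/2 = 1.5.
couscous: 2.75 cup × 3/2 ≈ 4.1 cup
plain yogurt: 1 pint × 3/2 × 2 cup/pint × 240 mL/cup = 720.0 mL
ketchup: 0.25 tsp × 3/2 ≈ 0.4 tsp
chicken stock: 1 L × 3/2 = 1.5 L
tomato paste: 750 g × 3/2 ÷ 28.35 g/oz ≈ 39.7 oz
white rice: 2.25 cup × 3/2 ≈ 3.4 cup

couscous: 4.1 cup; plain yogurt: 720.0 mL; ketchup: 0.4 tsp; chicken stock: 1.5 L; tomato paste: 39.7 oz; white rice: 3.4 cup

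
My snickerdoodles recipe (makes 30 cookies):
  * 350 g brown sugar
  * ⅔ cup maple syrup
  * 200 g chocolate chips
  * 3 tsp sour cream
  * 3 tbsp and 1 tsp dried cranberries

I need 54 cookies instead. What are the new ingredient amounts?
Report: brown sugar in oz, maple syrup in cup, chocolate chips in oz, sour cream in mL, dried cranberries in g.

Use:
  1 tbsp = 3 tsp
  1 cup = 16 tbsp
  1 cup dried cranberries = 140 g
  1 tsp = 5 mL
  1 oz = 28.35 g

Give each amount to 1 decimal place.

Scaling factor: 54/30 = 9/5 = 1.8.
brown sugar: 350 g × 9/5 ÷ 28.35 g/oz ≈ 22.2 oz
maple syrup: 2/3 cup × 9/5 = 1.2 cup
chocolate chips: 200 g × 9/5 ÷ 28.35 g/oz ≈ 12.7 oz
sour cream: 3 tsp × 9/5 × 5 mL/tsp = 27.0 mL
dried cranberries: (3 tbsp + 1 tsp = 10/3 tbsp) × 9/5 ÷ 16 tbsp/cup × 140 g/cup = 52.5 g

brown sugar: 22.2 oz; maple syrup: 1.2 cup; chocolate chips: 12.7 oz; sour cream: 27.0 mL; dried cranberries: 52.5 g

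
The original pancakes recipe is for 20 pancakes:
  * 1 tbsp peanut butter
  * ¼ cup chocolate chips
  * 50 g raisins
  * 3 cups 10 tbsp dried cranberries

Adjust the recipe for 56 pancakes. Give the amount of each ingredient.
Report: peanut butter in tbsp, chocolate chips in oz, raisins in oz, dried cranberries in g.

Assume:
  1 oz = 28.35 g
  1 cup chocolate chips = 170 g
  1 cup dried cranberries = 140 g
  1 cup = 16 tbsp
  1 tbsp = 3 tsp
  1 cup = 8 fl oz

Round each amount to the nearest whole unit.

Scaling factor: 56/20 = 14/5 = 2.8.
peanut butter: 1 tbsp × 14/5 ≈ 3 tbsp
chocolate chips: 0.25 cup × 14/5 × 170 g/cup ÷ 28.35 g/oz ≈ 4 oz
raisins: 50 g × 14/5 ÷ 28.35 g/oz ≈ 5 oz
dried cranberries: (3 cup + 10 tbsp = 3.625 cup) × 14/5 × 140 g/cup = 1421 g

peanut butter: 3 tbsp; chocolate chips: 4 oz; raisins: 5 oz; dried cranberries: 1421 g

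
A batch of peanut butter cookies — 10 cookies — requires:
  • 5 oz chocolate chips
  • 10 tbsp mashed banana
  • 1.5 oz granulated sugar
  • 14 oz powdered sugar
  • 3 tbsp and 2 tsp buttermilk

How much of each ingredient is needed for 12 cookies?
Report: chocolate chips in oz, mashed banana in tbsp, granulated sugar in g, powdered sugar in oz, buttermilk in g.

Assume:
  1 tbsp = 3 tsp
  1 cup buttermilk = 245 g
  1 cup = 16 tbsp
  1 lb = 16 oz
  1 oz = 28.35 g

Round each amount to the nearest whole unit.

Scaling factor: 12/10 = 6/5 = 1.2.
chocolate chips: 5 oz × 6/5 = 6 oz
mashed banana: 10 tbsp × 6/5 = 12 tbsp
granulated sugar: 1.5 oz × 6/5 × 28.35 g/oz ≈ 51 g
powdered sugar: 14 oz × 6/5 ≈ 17 oz
buttermilk: (3 tbsp + 2 tsp = 11/3 tbsp) × 6/5 ÷ 16 tbsp/cup × 245 g/cup ≈ 67 g

chocolate chips: 6 oz; mashed banana: 12 tbsp; granulated sugar: 51 g; powdered sugar: 17 oz; buttermilk: 67 g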